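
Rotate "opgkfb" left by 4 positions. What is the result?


Input: "opgkfb", rotate left by 4
First 4 characters: "opgk"
Remaining characters: "fb"
Concatenate remaining + first: "fb" + "opgk" = "fbopgk"

fbopgk


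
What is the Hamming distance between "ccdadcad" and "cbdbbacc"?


Comparing "ccdadcad" and "cbdbbacc" position by position:
  Position 0: 'c' vs 'c' => same
  Position 1: 'c' vs 'b' => differ
  Position 2: 'd' vs 'd' => same
  Position 3: 'a' vs 'b' => differ
  Position 4: 'd' vs 'b' => differ
  Position 5: 'c' vs 'a' => differ
  Position 6: 'a' vs 'c' => differ
  Position 7: 'd' vs 'c' => differ
Total differences (Hamming distance): 6

6


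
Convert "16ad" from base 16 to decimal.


Input: "16ad" in base 16
Positional expansion:
  Digit '1' (value 1) x 16^3 = 4096
  Digit '6' (value 6) x 16^2 = 1536
  Digit 'a' (value 10) x 16^1 = 160
  Digit 'd' (value 13) x 16^0 = 13
Sum = 5805

5805


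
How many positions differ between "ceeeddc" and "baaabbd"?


Comparing "ceeeddc" and "baaabbd" position by position:
  Position 0: 'c' vs 'b' => DIFFER
  Position 1: 'e' vs 'a' => DIFFER
  Position 2: 'e' vs 'a' => DIFFER
  Position 3: 'e' vs 'a' => DIFFER
  Position 4: 'd' vs 'b' => DIFFER
  Position 5: 'd' vs 'b' => DIFFER
  Position 6: 'c' vs 'd' => DIFFER
Positions that differ: 7

7


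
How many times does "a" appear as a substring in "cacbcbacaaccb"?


Searching for "a" in "cacbcbacaaccb"
Scanning each position:
  Position 0: "c" => no
  Position 1: "a" => MATCH
  Position 2: "c" => no
  Position 3: "b" => no
  Position 4: "c" => no
  Position 5: "b" => no
  Position 6: "a" => MATCH
  Position 7: "c" => no
  Position 8: "a" => MATCH
  Position 9: "a" => MATCH
  Position 10: "c" => no
  Position 11: "c" => no
  Position 12: "b" => no
Total occurrences: 4

4


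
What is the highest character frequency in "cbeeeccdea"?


Input: cbeeeccdea
Character counts:
  'a': 1
  'b': 1
  'c': 3
  'd': 1
  'e': 4
Maximum frequency: 4

4


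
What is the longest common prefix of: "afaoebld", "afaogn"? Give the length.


Words: afaoebld, afaogn
  Position 0: all 'a' => match
  Position 1: all 'f' => match
  Position 2: all 'a' => match
  Position 3: all 'o' => match
  Position 4: ('e', 'g') => mismatch, stop
LCP = "afao" (length 4)

4


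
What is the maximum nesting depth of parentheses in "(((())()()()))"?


Input: "(((())()()()))"
Tracking depth:
  Position 0 '(': depth becomes 1
  Position 1 '(': depth becomes 2
  Position 2 '(': depth becomes 3
  Position 3 '(': depth becomes 4
  Position 4 ')': depth becomes 3
  Position 5 ')': depth becomes 2
  Position 6 '(': depth becomes 3
  Position 7 ')': depth becomes 2
  Position 8 '(': depth becomes 3
  Position 9 ')': depth becomes 2
  Position 10 '(': depth becomes 3
  Position 11 ')': depth becomes 2
  Position 12 ')': depth becomes 1
  Position 13 ')': depth becomes 0
Maximum depth reached: 4

4


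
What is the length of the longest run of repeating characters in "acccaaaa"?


Input: "acccaaaa"
Scanning for longest run:
  Position 1 ('c'): new char, reset run to 1
  Position 2 ('c'): continues run of 'c', length=2
  Position 3 ('c'): continues run of 'c', length=3
  Position 4 ('a'): new char, reset run to 1
  Position 5 ('a'): continues run of 'a', length=2
  Position 6 ('a'): continues run of 'a', length=3
  Position 7 ('a'): continues run of 'a', length=4
Longest run: 'a' with length 4

4


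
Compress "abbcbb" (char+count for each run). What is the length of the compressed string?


Input: abbcbb
Runs:
  'a' x 1 => "a1"
  'b' x 2 => "b2"
  'c' x 1 => "c1"
  'b' x 2 => "b2"
Compressed: "a1b2c1b2"
Compressed length: 8

8


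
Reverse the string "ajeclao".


Input: ajeclao
Reading characters right to left:
  Position 6: 'o'
  Position 5: 'a'
  Position 4: 'l'
  Position 3: 'c'
  Position 2: 'e'
  Position 1: 'j'
  Position 0: 'a'
Reversed: oalceja

oalceja


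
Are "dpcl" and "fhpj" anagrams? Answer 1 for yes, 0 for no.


Strings: "dpcl", "fhpj"
Sorted first:  cdlp
Sorted second: fhjp
Differ at position 0: 'c' vs 'f' => not anagrams

0


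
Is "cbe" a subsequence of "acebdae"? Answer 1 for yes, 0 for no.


Check if "cbe" is a subsequence of "acebdae"
Greedy scan:
  Position 0 ('a'): no match needed
  Position 1 ('c'): matches sub[0] = 'c'
  Position 2 ('e'): no match needed
  Position 3 ('b'): matches sub[1] = 'b'
  Position 4 ('d'): no match needed
  Position 5 ('a'): no match needed
  Position 6 ('e'): matches sub[2] = 'e'
All 3 characters matched => is a subsequence

1


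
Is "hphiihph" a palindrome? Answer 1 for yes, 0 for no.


Input: hphiihph
Reversed: hphiihph
  Compare pos 0 ('h') with pos 7 ('h'): match
  Compare pos 1 ('p') with pos 6 ('p'): match
  Compare pos 2 ('h') with pos 5 ('h'): match
  Compare pos 3 ('i') with pos 4 ('i'): match
Result: palindrome

1


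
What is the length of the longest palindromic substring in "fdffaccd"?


Input: "fdffaccd"
Checking substrings for palindromes:
  [0:3] "fdf" (len 3) => palindrome
  [2:4] "ff" (len 2) => palindrome
  [5:7] "cc" (len 2) => palindrome
Longest palindromic substring: "fdf" with length 3

3


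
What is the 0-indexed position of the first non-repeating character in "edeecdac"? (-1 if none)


Input: edeecdac
Character frequencies:
  'a': 1
  'c': 2
  'd': 2
  'e': 3
Scanning left to right for freq == 1:
  Position 0 ('e'): freq=3, skip
  Position 1 ('d'): freq=2, skip
  Position 2 ('e'): freq=3, skip
  Position 3 ('e'): freq=3, skip
  Position 4 ('c'): freq=2, skip
  Position 5 ('d'): freq=2, skip
  Position 6 ('a'): unique! => answer = 6

6


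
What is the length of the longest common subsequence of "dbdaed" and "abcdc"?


LCS of "dbdaed" and "abcdc"
DP table:
           a    b    c    d    c
      0    0    0    0    0    0
  d   0    0    0    0    1    1
  b   0    0    1    1    1    1
  d   0    0    1    1    2    2
  a   0    1    1    1    2    2
  e   0    1    1    1    2    2
  d   0    1    1    1    2    2
LCS length = dp[6][5] = 2

2


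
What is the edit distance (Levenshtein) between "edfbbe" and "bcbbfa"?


Computing edit distance: "edfbbe" -> "bcbbfa"
DP table:
           b    c    b    b    f    a
      0    1    2    3    4    5    6
  e   1    1    2    3    4    5    6
  d   2    2    2    3    4    5    6
  f   3    3    3    3    4    4    5
  b   4    3    4    3    3    4    5
  b   5    4    4    4    3    4    5
  e   6    5    5    5    4    4    5
Edit distance = dp[6][6] = 5

5


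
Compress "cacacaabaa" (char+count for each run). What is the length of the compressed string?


Input: cacacaabaa
Runs:
  'c' x 1 => "c1"
  'a' x 1 => "a1"
  'c' x 1 => "c1"
  'a' x 1 => "a1"
  'c' x 1 => "c1"
  'a' x 2 => "a2"
  'b' x 1 => "b1"
  'a' x 2 => "a2"
Compressed: "c1a1c1a1c1a2b1a2"
Compressed length: 16

16


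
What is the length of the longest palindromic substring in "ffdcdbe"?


Input: "ffdcdbe"
Checking substrings for palindromes:
  [2:5] "dcd" (len 3) => palindrome
  [0:2] "ff" (len 2) => palindrome
Longest palindromic substring: "dcd" with length 3

3


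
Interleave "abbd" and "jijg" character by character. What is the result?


Interleaving "abbd" and "jijg":
  Position 0: 'a' from first, 'j' from second => "aj"
  Position 1: 'b' from first, 'i' from second => "bi"
  Position 2: 'b' from first, 'j' from second => "bj"
  Position 3: 'd' from first, 'g' from second => "dg"
Result: ajbibjdg

ajbibjdg


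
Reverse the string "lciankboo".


Input: lciankboo
Reading characters right to left:
  Position 8: 'o'
  Position 7: 'o'
  Position 6: 'b'
  Position 5: 'k'
  Position 4: 'n'
  Position 3: 'a'
  Position 2: 'i'
  Position 1: 'c'
  Position 0: 'l'
Reversed: oobknaicl

oobknaicl


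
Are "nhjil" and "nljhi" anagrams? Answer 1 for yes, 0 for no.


Strings: "nhjil", "nljhi"
Sorted first:  hijln
Sorted second: hijln
Sorted forms match => anagrams

1


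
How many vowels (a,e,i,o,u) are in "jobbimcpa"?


Input: jobbimcpa
Checking each character:
  'j' at position 0: consonant
  'o' at position 1: vowel (running total: 1)
  'b' at position 2: consonant
  'b' at position 3: consonant
  'i' at position 4: vowel (running total: 2)
  'm' at position 5: consonant
  'c' at position 6: consonant
  'p' at position 7: consonant
  'a' at position 8: vowel (running total: 3)
Total vowels: 3

3


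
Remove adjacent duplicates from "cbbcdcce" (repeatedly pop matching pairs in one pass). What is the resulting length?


Input: cbbcdcce
Stack-based adjacent duplicate removal:
  Read 'c': push. Stack: c
  Read 'b': push. Stack: cb
  Read 'b': matches stack top 'b' => pop. Stack: c
  Read 'c': matches stack top 'c' => pop. Stack: (empty)
  Read 'd': push. Stack: d
  Read 'c': push. Stack: dc
  Read 'c': matches stack top 'c' => pop. Stack: d
  Read 'e': push. Stack: de
Final stack: "de" (length 2)

2


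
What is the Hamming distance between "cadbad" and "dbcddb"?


Comparing "cadbad" and "dbcddb" position by position:
  Position 0: 'c' vs 'd' => differ
  Position 1: 'a' vs 'b' => differ
  Position 2: 'd' vs 'c' => differ
  Position 3: 'b' vs 'd' => differ
  Position 4: 'a' vs 'd' => differ
  Position 5: 'd' vs 'b' => differ
Total differences (Hamming distance): 6

6


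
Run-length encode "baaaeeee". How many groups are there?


Input: baaaeeee
Scanning for consecutive runs:
  Group 1: 'b' x 1 (positions 0-0)
  Group 2: 'a' x 3 (positions 1-3)
  Group 3: 'e' x 4 (positions 4-7)
Total groups: 3

3


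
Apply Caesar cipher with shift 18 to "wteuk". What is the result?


Caesar cipher: shift "wteuk" by 18
  'w' (pos 22) + 18 = pos 14 = 'o'
  't' (pos 19) + 18 = pos 11 = 'l'
  'e' (pos 4) + 18 = pos 22 = 'w'
  'u' (pos 20) + 18 = pos 12 = 'm'
  'k' (pos 10) + 18 = pos 2 = 'c'
Result: olwmc

olwmc


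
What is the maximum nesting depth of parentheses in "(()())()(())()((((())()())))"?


Input: "(()())()(())()((((())()())))"
Tracking depth:
  Position 0 '(': depth becomes 1
  Position 1 '(': depth becomes 2
  Position 2 ')': depth becomes 1
  Position 3 '(': depth becomes 2
  Position 4 ')': depth becomes 1
  Position 5 ')': depth becomes 0
  Position 6 '(': depth becomes 1
  Position 7 ')': depth becomes 0
  Position 8 '(': depth becomes 1
  Position 9 '(': depth becomes 2
  Position 10 ')': depth becomes 1
  Position 11 ')': depth becomes 0
  Position 12 '(': depth becomes 1
  Position 13 ')': depth becomes 0
  Position 14 '(': depth becomes 1
  Position 15 '(': depth becomes 2
  Position 16 '(': depth becomes 3
  Position 17 '(': depth becomes 4
  Position 18 '(': depth becomes 5
  Position 19 ')': depth becomes 4
  Position 20 ')': depth becomes 3
  Position 21 '(': depth becomes 4
  Position 22 ')': depth becomes 3
  Position 23 '(': depth becomes 4
  Position 24 ')': depth becomes 3
  Position 25 ')': depth becomes 2
  Position 26 ')': depth becomes 1
  Position 27 ')': depth becomes 0
Maximum depth reached: 5

5


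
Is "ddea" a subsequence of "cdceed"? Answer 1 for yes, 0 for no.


Check if "ddea" is a subsequence of "cdceed"
Greedy scan:
  Position 0 ('c'): no match needed
  Position 1 ('d'): matches sub[0] = 'd'
  Position 2 ('c'): no match needed
  Position 3 ('e'): no match needed
  Position 4 ('e'): no match needed
  Position 5 ('d'): matches sub[1] = 'd'
Only matched 2/4 characters => not a subsequence

0


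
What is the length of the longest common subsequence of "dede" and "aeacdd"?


LCS of "dede" and "aeacdd"
DP table:
           a    e    a    c    d    d
      0    0    0    0    0    0    0
  d   0    0    0    0    0    1    1
  e   0    0    1    1    1    1    1
  d   0    0    1    1    1    2    2
  e   0    0    1    1    1    2    2
LCS length = dp[4][6] = 2

2


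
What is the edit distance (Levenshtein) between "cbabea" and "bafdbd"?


Computing edit distance: "cbabea" -> "bafdbd"
DP table:
           b    a    f    d    b    d
      0    1    2    3    4    5    6
  c   1    1    2    3    4    5    6
  b   2    1    2    3    4    4    5
  a   3    2    1    2    3    4    5
  b   4    3    2    2    3    3    4
  e   5    4    3    3    3    4    4
  a   6    5    4    4    4    4    5
Edit distance = dp[6][6] = 5

5


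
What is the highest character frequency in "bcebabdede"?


Input: bcebabdede
Character counts:
  'a': 1
  'b': 3
  'c': 1
  'd': 2
  'e': 3
Maximum frequency: 3

3


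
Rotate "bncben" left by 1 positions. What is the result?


Input: "bncben", rotate left by 1
First 1 characters: "b"
Remaining characters: "ncben"
Concatenate remaining + first: "ncben" + "b" = "ncbenb"

ncbenb


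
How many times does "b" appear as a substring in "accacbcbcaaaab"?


Searching for "b" in "accacbcbcaaaab"
Scanning each position:
  Position 0: "a" => no
  Position 1: "c" => no
  Position 2: "c" => no
  Position 3: "a" => no
  Position 4: "c" => no
  Position 5: "b" => MATCH
  Position 6: "c" => no
  Position 7: "b" => MATCH
  Position 8: "c" => no
  Position 9: "a" => no
  Position 10: "a" => no
  Position 11: "a" => no
  Position 12: "a" => no
  Position 13: "b" => MATCH
Total occurrences: 3

3


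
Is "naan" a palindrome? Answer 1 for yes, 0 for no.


Input: naan
Reversed: naan
  Compare pos 0 ('n') with pos 3 ('n'): match
  Compare pos 1 ('a') with pos 2 ('a'): match
Result: palindrome

1


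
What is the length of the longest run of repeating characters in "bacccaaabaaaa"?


Input: "bacccaaabaaaa"
Scanning for longest run:
  Position 1 ('a'): new char, reset run to 1
  Position 2 ('c'): new char, reset run to 1
  Position 3 ('c'): continues run of 'c', length=2
  Position 4 ('c'): continues run of 'c', length=3
  Position 5 ('a'): new char, reset run to 1
  Position 6 ('a'): continues run of 'a', length=2
  Position 7 ('a'): continues run of 'a', length=3
  Position 8 ('b'): new char, reset run to 1
  Position 9 ('a'): new char, reset run to 1
  Position 10 ('a'): continues run of 'a', length=2
  Position 11 ('a'): continues run of 'a', length=3
  Position 12 ('a'): continues run of 'a', length=4
Longest run: 'a' with length 4

4


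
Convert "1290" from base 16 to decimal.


Input: "1290" in base 16
Positional expansion:
  Digit '1' (value 1) x 16^3 = 4096
  Digit '2' (value 2) x 16^2 = 512
  Digit '9' (value 9) x 16^1 = 144
  Digit '0' (value 0) x 16^0 = 0
Sum = 4752

4752


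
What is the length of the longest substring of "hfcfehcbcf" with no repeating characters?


Input: "hfcfehcbcf"
Sliding window (track last position of each char):
  Position 0 ('h'): window [0,0] length 1 -- new best
  Position 1 ('f'): window [0,1] length 2 -- new best
  Position 2 ('c'): window [0,2] length 3 -- new best
  Position 3 ('f'): repeat (last at 1), move window start to 2
  Position 3 ('f'): window [2,3] length 2
  Position 4 ('e'): window [2,4] length 3
  Position 5 ('h'): window [2,5] length 4 -- new best
  Position 6 ('c'): repeat (last at 2), move window start to 3
  Position 6 ('c'): window [3,6] length 4
  Position 7 ('b'): window [3,7] length 5 -- new best
  Position 8 ('c'): repeat (last at 6), move window start to 7
  Position 8 ('c'): window [7,8] length 2
  Position 9 ('f'): window [7,9] length 3
Longest substring with no repeats: "fehcb" with length 5

5


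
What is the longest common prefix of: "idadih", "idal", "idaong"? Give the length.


Words: idadih, idal, idaong
  Position 0: all 'i' => match
  Position 1: all 'd' => match
  Position 2: all 'a' => match
  Position 3: ('d', 'l', 'o') => mismatch, stop
LCP = "ida" (length 3)

3


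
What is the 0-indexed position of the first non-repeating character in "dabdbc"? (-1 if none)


Input: dabdbc
Character frequencies:
  'a': 1
  'b': 2
  'c': 1
  'd': 2
Scanning left to right for freq == 1:
  Position 0 ('d'): freq=2, skip
  Position 1 ('a'): unique! => answer = 1

1


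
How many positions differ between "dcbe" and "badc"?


Comparing "dcbe" and "badc" position by position:
  Position 0: 'd' vs 'b' => DIFFER
  Position 1: 'c' vs 'a' => DIFFER
  Position 2: 'b' vs 'd' => DIFFER
  Position 3: 'e' vs 'c' => DIFFER
Positions that differ: 4

4


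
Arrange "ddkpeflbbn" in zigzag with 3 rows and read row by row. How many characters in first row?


Zigzag "ddkpeflbbn" into 3 rows:
Placing characters:
  'd' => row 0
  'd' => row 1
  'k' => row 2
  'p' => row 1
  'e' => row 0
  'f' => row 1
  'l' => row 2
  'b' => row 1
  'b' => row 0
  'n' => row 1
Rows:
  Row 0: "deb"
  Row 1: "dpfbn"
  Row 2: "kl"
First row length: 3

3


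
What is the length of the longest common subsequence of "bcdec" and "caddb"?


LCS of "bcdec" and "caddb"
DP table:
           c    a    d    d    b
      0    0    0    0    0    0
  b   0    0    0    0    0    1
  c   0    1    1    1    1    1
  d   0    1    1    2    2    2
  e   0    1    1    2    2    2
  c   0    1    1    2    2    2
LCS length = dp[5][5] = 2

2


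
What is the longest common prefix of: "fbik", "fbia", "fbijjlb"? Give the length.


Words: fbik, fbia, fbijjlb
  Position 0: all 'f' => match
  Position 1: all 'b' => match
  Position 2: all 'i' => match
  Position 3: ('k', 'a', 'j') => mismatch, stop
LCP = "fbi" (length 3)

3


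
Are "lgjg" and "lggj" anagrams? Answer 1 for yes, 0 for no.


Strings: "lgjg", "lggj"
Sorted first:  ggjl
Sorted second: ggjl
Sorted forms match => anagrams

1


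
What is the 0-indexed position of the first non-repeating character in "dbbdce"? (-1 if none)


Input: dbbdce
Character frequencies:
  'b': 2
  'c': 1
  'd': 2
  'e': 1
Scanning left to right for freq == 1:
  Position 0 ('d'): freq=2, skip
  Position 1 ('b'): freq=2, skip
  Position 2 ('b'): freq=2, skip
  Position 3 ('d'): freq=2, skip
  Position 4 ('c'): unique! => answer = 4

4


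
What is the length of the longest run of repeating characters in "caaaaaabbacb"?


Input: "caaaaaabbacb"
Scanning for longest run:
  Position 1 ('a'): new char, reset run to 1
  Position 2 ('a'): continues run of 'a', length=2
  Position 3 ('a'): continues run of 'a', length=3
  Position 4 ('a'): continues run of 'a', length=4
  Position 5 ('a'): continues run of 'a', length=5
  Position 6 ('a'): continues run of 'a', length=6
  Position 7 ('b'): new char, reset run to 1
  Position 8 ('b'): continues run of 'b', length=2
  Position 9 ('a'): new char, reset run to 1
  Position 10 ('c'): new char, reset run to 1
  Position 11 ('b'): new char, reset run to 1
Longest run: 'a' with length 6

6


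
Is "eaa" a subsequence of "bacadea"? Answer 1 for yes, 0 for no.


Check if "eaa" is a subsequence of "bacadea"
Greedy scan:
  Position 0 ('b'): no match needed
  Position 1 ('a'): no match needed
  Position 2 ('c'): no match needed
  Position 3 ('a'): no match needed
  Position 4 ('d'): no match needed
  Position 5 ('e'): matches sub[0] = 'e'
  Position 6 ('a'): matches sub[1] = 'a'
Only matched 2/3 characters => not a subsequence

0


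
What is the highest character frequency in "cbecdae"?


Input: cbecdae
Character counts:
  'a': 1
  'b': 1
  'c': 2
  'd': 1
  'e': 2
Maximum frequency: 2

2


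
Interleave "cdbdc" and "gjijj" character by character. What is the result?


Interleaving "cdbdc" and "gjijj":
  Position 0: 'c' from first, 'g' from second => "cg"
  Position 1: 'd' from first, 'j' from second => "dj"
  Position 2: 'b' from first, 'i' from second => "bi"
  Position 3: 'd' from first, 'j' from second => "dj"
  Position 4: 'c' from first, 'j' from second => "cj"
Result: cgdjbidjcj

cgdjbidjcj


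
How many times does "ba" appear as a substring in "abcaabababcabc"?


Searching for "ba" in "abcaabababcabc"
Scanning each position:
  Position 0: "ab" => no
  Position 1: "bc" => no
  Position 2: "ca" => no
  Position 3: "aa" => no
  Position 4: "ab" => no
  Position 5: "ba" => MATCH
  Position 6: "ab" => no
  Position 7: "ba" => MATCH
  Position 8: "ab" => no
  Position 9: "bc" => no
  Position 10: "ca" => no
  Position 11: "ab" => no
  Position 12: "bc" => no
Total occurrences: 2

2


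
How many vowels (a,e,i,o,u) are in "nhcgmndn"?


Input: nhcgmndn
Checking each character:
  'n' at position 0: consonant
  'h' at position 1: consonant
  'c' at position 2: consonant
  'g' at position 3: consonant
  'm' at position 4: consonant
  'n' at position 5: consonant
  'd' at position 6: consonant
  'n' at position 7: consonant
Total vowels: 0

0


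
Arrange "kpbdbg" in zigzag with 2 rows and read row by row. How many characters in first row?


Zigzag "kpbdbg" into 2 rows:
Placing characters:
  'k' => row 0
  'p' => row 1
  'b' => row 0
  'd' => row 1
  'b' => row 0
  'g' => row 1
Rows:
  Row 0: "kbb"
  Row 1: "pdg"
First row length: 3

3


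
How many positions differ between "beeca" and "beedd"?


Comparing "beeca" and "beedd" position by position:
  Position 0: 'b' vs 'b' => same
  Position 1: 'e' vs 'e' => same
  Position 2: 'e' vs 'e' => same
  Position 3: 'c' vs 'd' => DIFFER
  Position 4: 'a' vs 'd' => DIFFER
Positions that differ: 2

2


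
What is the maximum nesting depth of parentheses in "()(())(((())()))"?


Input: "()(())(((())()))"
Tracking depth:
  Position 0 '(': depth becomes 1
  Position 1 ')': depth becomes 0
  Position 2 '(': depth becomes 1
  Position 3 '(': depth becomes 2
  Position 4 ')': depth becomes 1
  Position 5 ')': depth becomes 0
  Position 6 '(': depth becomes 1
  Position 7 '(': depth becomes 2
  Position 8 '(': depth becomes 3
  Position 9 '(': depth becomes 4
  Position 10 ')': depth becomes 3
  Position 11 ')': depth becomes 2
  Position 12 '(': depth becomes 3
  Position 13 ')': depth becomes 2
  Position 14 ')': depth becomes 1
  Position 15 ')': depth becomes 0
Maximum depth reached: 4

4


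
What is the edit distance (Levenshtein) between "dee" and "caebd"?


Computing edit distance: "dee" -> "caebd"
DP table:
           c    a    e    b    d
      0    1    2    3    4    5
  d   1    1    2    3    4    4
  e   2    2    2    2    3    4
  e   3    3    3    2    3    4
Edit distance = dp[3][5] = 4

4


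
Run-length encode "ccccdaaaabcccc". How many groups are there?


Input: ccccdaaaabcccc
Scanning for consecutive runs:
  Group 1: 'c' x 4 (positions 0-3)
  Group 2: 'd' x 1 (positions 4-4)
  Group 3: 'a' x 4 (positions 5-8)
  Group 4: 'b' x 1 (positions 9-9)
  Group 5: 'c' x 4 (positions 10-13)
Total groups: 5

5


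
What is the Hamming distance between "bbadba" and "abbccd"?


Comparing "bbadba" and "abbccd" position by position:
  Position 0: 'b' vs 'a' => differ
  Position 1: 'b' vs 'b' => same
  Position 2: 'a' vs 'b' => differ
  Position 3: 'd' vs 'c' => differ
  Position 4: 'b' vs 'c' => differ
  Position 5: 'a' vs 'd' => differ
Total differences (Hamming distance): 5

5


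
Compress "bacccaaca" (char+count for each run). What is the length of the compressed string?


Input: bacccaaca
Runs:
  'b' x 1 => "b1"
  'a' x 1 => "a1"
  'c' x 3 => "c3"
  'a' x 2 => "a2"
  'c' x 1 => "c1"
  'a' x 1 => "a1"
Compressed: "b1a1c3a2c1a1"
Compressed length: 12

12


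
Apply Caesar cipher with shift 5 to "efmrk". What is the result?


Caesar cipher: shift "efmrk" by 5
  'e' (pos 4) + 5 = pos 9 = 'j'
  'f' (pos 5) + 5 = pos 10 = 'k'
  'm' (pos 12) + 5 = pos 17 = 'r'
  'r' (pos 17) + 5 = pos 22 = 'w'
  'k' (pos 10) + 5 = pos 15 = 'p'
Result: jkrwp

jkrwp


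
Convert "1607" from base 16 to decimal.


Input: "1607" in base 16
Positional expansion:
  Digit '1' (value 1) x 16^3 = 4096
  Digit '6' (value 6) x 16^2 = 1536
  Digit '0' (value 0) x 16^1 = 0
  Digit '7' (value 7) x 16^0 = 7
Sum = 5639

5639


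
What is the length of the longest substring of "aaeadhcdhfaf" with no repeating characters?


Input: "aaeadhcdhfaf"
Sliding window (track last position of each char):
  Position 0 ('a'): window [0,0] length 1 -- new best
  Position 1 ('a'): repeat (last at 0), move window start to 1
  Position 1 ('a'): window [1,1] length 1
  Position 2 ('e'): window [1,2] length 2 -- new best
  Position 3 ('a'): repeat (last at 1), move window start to 2
  Position 3 ('a'): window [2,3] length 2
  Position 4 ('d'): window [2,4] length 3 -- new best
  Position 5 ('h'): window [2,5] length 4 -- new best
  Position 6 ('c'): window [2,6] length 5 -- new best
  Position 7 ('d'): repeat (last at 4), move window start to 5
  Position 7 ('d'): window [5,7] length 3
  Position 8 ('h'): repeat (last at 5), move window start to 6
  Position 8 ('h'): window [6,8] length 3
  Position 9 ('f'): window [6,9] length 4
  Position 10 ('a'): window [6,10] length 5
  Position 11 ('f'): repeat (last at 9), move window start to 10
  Position 11 ('f'): window [10,11] length 2
Longest substring with no repeats: "eadhc" with length 5

5


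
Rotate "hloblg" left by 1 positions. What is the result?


Input: "hloblg", rotate left by 1
First 1 characters: "h"
Remaining characters: "loblg"
Concatenate remaining + first: "loblg" + "h" = "loblgh"

loblgh


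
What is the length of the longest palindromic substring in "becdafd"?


Input: "becdafd"
Checking substrings for palindromes:
  No multi-char palindromic substrings found
Longest palindromic substring: "b" with length 1

1


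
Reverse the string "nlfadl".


Input: nlfadl
Reading characters right to left:
  Position 5: 'l'
  Position 4: 'd'
  Position 3: 'a'
  Position 2: 'f'
  Position 1: 'l'
  Position 0: 'n'
Reversed: ldafln

ldafln


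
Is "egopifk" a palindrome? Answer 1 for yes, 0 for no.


Input: egopifk
Reversed: kfipoge
  Compare pos 0 ('e') with pos 6 ('k'): MISMATCH
  Compare pos 1 ('g') with pos 5 ('f'): MISMATCH
  Compare pos 2 ('o') with pos 4 ('i'): MISMATCH
Result: not a palindrome

0


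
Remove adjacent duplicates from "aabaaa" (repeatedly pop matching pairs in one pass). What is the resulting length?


Input: aabaaa
Stack-based adjacent duplicate removal:
  Read 'a': push. Stack: a
  Read 'a': matches stack top 'a' => pop. Stack: (empty)
  Read 'b': push. Stack: b
  Read 'a': push. Stack: ba
  Read 'a': matches stack top 'a' => pop. Stack: b
  Read 'a': push. Stack: ba
Final stack: "ba" (length 2)

2


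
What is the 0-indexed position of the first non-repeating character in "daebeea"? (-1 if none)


Input: daebeea
Character frequencies:
  'a': 2
  'b': 1
  'd': 1
  'e': 3
Scanning left to right for freq == 1:
  Position 0 ('d'): unique! => answer = 0

0


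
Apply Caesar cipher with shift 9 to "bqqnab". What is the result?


Caesar cipher: shift "bqqnab" by 9
  'b' (pos 1) + 9 = pos 10 = 'k'
  'q' (pos 16) + 9 = pos 25 = 'z'
  'q' (pos 16) + 9 = pos 25 = 'z'
  'n' (pos 13) + 9 = pos 22 = 'w'
  'a' (pos 0) + 9 = pos 9 = 'j'
  'b' (pos 1) + 9 = pos 10 = 'k'
Result: kzzwjk

kzzwjk


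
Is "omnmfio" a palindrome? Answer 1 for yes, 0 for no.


Input: omnmfio
Reversed: oifmnmo
  Compare pos 0 ('o') with pos 6 ('o'): match
  Compare pos 1 ('m') with pos 5 ('i'): MISMATCH
  Compare pos 2 ('n') with pos 4 ('f'): MISMATCH
Result: not a palindrome

0


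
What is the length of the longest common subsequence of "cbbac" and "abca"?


LCS of "cbbac" and "abca"
DP table:
           a    b    c    a
      0    0    0    0    0
  c   0    0    0    1    1
  b   0    0    1    1    1
  b   0    0    1    1    1
  a   0    1    1    1    2
  c   0    1    1    2    2
LCS length = dp[5][4] = 2

2


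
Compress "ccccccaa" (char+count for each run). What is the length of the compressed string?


Input: ccccccaa
Runs:
  'c' x 6 => "c6"
  'a' x 2 => "a2"
Compressed: "c6a2"
Compressed length: 4

4


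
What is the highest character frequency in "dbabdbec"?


Input: dbabdbec
Character counts:
  'a': 1
  'b': 3
  'c': 1
  'd': 2
  'e': 1
Maximum frequency: 3

3


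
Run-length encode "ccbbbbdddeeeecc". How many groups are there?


Input: ccbbbbdddeeeecc
Scanning for consecutive runs:
  Group 1: 'c' x 2 (positions 0-1)
  Group 2: 'b' x 4 (positions 2-5)
  Group 3: 'd' x 3 (positions 6-8)
  Group 4: 'e' x 4 (positions 9-12)
  Group 5: 'c' x 2 (positions 13-14)
Total groups: 5

5


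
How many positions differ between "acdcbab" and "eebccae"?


Comparing "acdcbab" and "eebccae" position by position:
  Position 0: 'a' vs 'e' => DIFFER
  Position 1: 'c' vs 'e' => DIFFER
  Position 2: 'd' vs 'b' => DIFFER
  Position 3: 'c' vs 'c' => same
  Position 4: 'b' vs 'c' => DIFFER
  Position 5: 'a' vs 'a' => same
  Position 6: 'b' vs 'e' => DIFFER
Positions that differ: 5

5


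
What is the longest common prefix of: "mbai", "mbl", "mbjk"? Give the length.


Words: mbai, mbl, mbjk
  Position 0: all 'm' => match
  Position 1: all 'b' => match
  Position 2: ('a', 'l', 'j') => mismatch, stop
LCP = "mb" (length 2)

2


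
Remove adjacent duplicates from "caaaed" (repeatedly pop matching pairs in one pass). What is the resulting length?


Input: caaaed
Stack-based adjacent duplicate removal:
  Read 'c': push. Stack: c
  Read 'a': push. Stack: ca
  Read 'a': matches stack top 'a' => pop. Stack: c
  Read 'a': push. Stack: ca
  Read 'e': push. Stack: cae
  Read 'd': push. Stack: caed
Final stack: "caed" (length 4)

4


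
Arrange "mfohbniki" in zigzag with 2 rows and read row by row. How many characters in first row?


Zigzag "mfohbniki" into 2 rows:
Placing characters:
  'm' => row 0
  'f' => row 1
  'o' => row 0
  'h' => row 1
  'b' => row 0
  'n' => row 1
  'i' => row 0
  'k' => row 1
  'i' => row 0
Rows:
  Row 0: "mobii"
  Row 1: "fhnk"
First row length: 5

5


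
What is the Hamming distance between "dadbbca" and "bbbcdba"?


Comparing "dadbbca" and "bbbcdba" position by position:
  Position 0: 'd' vs 'b' => differ
  Position 1: 'a' vs 'b' => differ
  Position 2: 'd' vs 'b' => differ
  Position 3: 'b' vs 'c' => differ
  Position 4: 'b' vs 'd' => differ
  Position 5: 'c' vs 'b' => differ
  Position 6: 'a' vs 'a' => same
Total differences (Hamming distance): 6

6


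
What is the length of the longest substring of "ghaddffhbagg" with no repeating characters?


Input: "ghaddffhbagg"
Sliding window (track last position of each char):
  Position 0 ('g'): window [0,0] length 1 -- new best
  Position 1 ('h'): window [0,1] length 2 -- new best
  Position 2 ('a'): window [0,2] length 3 -- new best
  Position 3 ('d'): window [0,3] length 4 -- new best
  Position 4 ('d'): repeat (last at 3), move window start to 4
  Position 4 ('d'): window [4,4] length 1
  Position 5 ('f'): window [4,5] length 2
  Position 6 ('f'): repeat (last at 5), move window start to 6
  Position 6 ('f'): window [6,6] length 1
  Position 7 ('h'): window [6,7] length 2
  Position 8 ('b'): window [6,8] length 3
  Position 9 ('a'): window [6,9] length 4
  Position 10 ('g'): window [6,10] length 5 -- new best
  Position 11 ('g'): repeat (last at 10), move window start to 11
  Position 11 ('g'): window [11,11] length 1
Longest substring with no repeats: "fhbag" with length 5

5


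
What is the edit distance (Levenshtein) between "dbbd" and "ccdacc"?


Computing edit distance: "dbbd" -> "ccdacc"
DP table:
           c    c    d    a    c    c
      0    1    2    3    4    5    6
  d   1    1    2    2    3    4    5
  b   2    2    2    3    3    4    5
  b   3    3    3    3    4    4    5
  d   4    4    4    3    4    5    5
Edit distance = dp[4][6] = 5

5


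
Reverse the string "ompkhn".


Input: ompkhn
Reading characters right to left:
  Position 5: 'n'
  Position 4: 'h'
  Position 3: 'k'
  Position 2: 'p'
  Position 1: 'm'
  Position 0: 'o'
Reversed: nhkpmo

nhkpmo


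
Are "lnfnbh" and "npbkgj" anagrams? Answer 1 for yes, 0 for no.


Strings: "lnfnbh", "npbkgj"
Sorted first:  bfhlnn
Sorted second: bgjknp
Differ at position 1: 'f' vs 'g' => not anagrams

0


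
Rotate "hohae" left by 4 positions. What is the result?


Input: "hohae", rotate left by 4
First 4 characters: "hoha"
Remaining characters: "e"
Concatenate remaining + first: "e" + "hoha" = "ehoha"

ehoha


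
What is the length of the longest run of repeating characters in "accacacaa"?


Input: "accacacaa"
Scanning for longest run:
  Position 1 ('c'): new char, reset run to 1
  Position 2 ('c'): continues run of 'c', length=2
  Position 3 ('a'): new char, reset run to 1
  Position 4 ('c'): new char, reset run to 1
  Position 5 ('a'): new char, reset run to 1
  Position 6 ('c'): new char, reset run to 1
  Position 7 ('a'): new char, reset run to 1
  Position 8 ('a'): continues run of 'a', length=2
Longest run: 'c' with length 2

2


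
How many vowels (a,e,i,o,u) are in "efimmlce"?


Input: efimmlce
Checking each character:
  'e' at position 0: vowel (running total: 1)
  'f' at position 1: consonant
  'i' at position 2: vowel (running total: 2)
  'm' at position 3: consonant
  'm' at position 4: consonant
  'l' at position 5: consonant
  'c' at position 6: consonant
  'e' at position 7: vowel (running total: 3)
Total vowels: 3

3


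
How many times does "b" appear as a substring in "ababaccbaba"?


Searching for "b" in "ababaccbaba"
Scanning each position:
  Position 0: "a" => no
  Position 1: "b" => MATCH
  Position 2: "a" => no
  Position 3: "b" => MATCH
  Position 4: "a" => no
  Position 5: "c" => no
  Position 6: "c" => no
  Position 7: "b" => MATCH
  Position 8: "a" => no
  Position 9: "b" => MATCH
  Position 10: "a" => no
Total occurrences: 4

4


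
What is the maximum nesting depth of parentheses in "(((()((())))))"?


Input: "(((()((())))))"
Tracking depth:
  Position 0 '(': depth becomes 1
  Position 1 '(': depth becomes 2
  Position 2 '(': depth becomes 3
  Position 3 '(': depth becomes 4
  Position 4 ')': depth becomes 3
  Position 5 '(': depth becomes 4
  Position 6 '(': depth becomes 5
  Position 7 '(': depth becomes 6
  Position 8 ')': depth becomes 5
  Position 9 ')': depth becomes 4
  Position 10 ')': depth becomes 3
  Position 11 ')': depth becomes 2
  Position 12 ')': depth becomes 1
  Position 13 ')': depth becomes 0
Maximum depth reached: 6

6


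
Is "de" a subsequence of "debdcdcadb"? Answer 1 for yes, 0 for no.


Check if "de" is a subsequence of "debdcdcadb"
Greedy scan:
  Position 0 ('d'): matches sub[0] = 'd'
  Position 1 ('e'): matches sub[1] = 'e'
  Position 2 ('b'): no match needed
  Position 3 ('d'): no match needed
  Position 4 ('c'): no match needed
  Position 5 ('d'): no match needed
  Position 6 ('c'): no match needed
  Position 7 ('a'): no match needed
  Position 8 ('d'): no match needed
  Position 9 ('b'): no match needed
All 2 characters matched => is a subsequence

1


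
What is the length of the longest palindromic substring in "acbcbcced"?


Input: "acbcbcced"
Checking substrings for palindromes:
  [1:6] "cbcbc" (len 5) => palindrome
  [1:4] "cbc" (len 3) => palindrome
  [2:5] "bcb" (len 3) => palindrome
  [3:6] "cbc" (len 3) => palindrome
  [5:7] "cc" (len 2) => palindrome
Longest palindromic substring: "cbcbc" with length 5

5


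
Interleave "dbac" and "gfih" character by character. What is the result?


Interleaving "dbac" and "gfih":
  Position 0: 'd' from first, 'g' from second => "dg"
  Position 1: 'b' from first, 'f' from second => "bf"
  Position 2: 'a' from first, 'i' from second => "ai"
  Position 3: 'c' from first, 'h' from second => "ch"
Result: dgbfaich

dgbfaich


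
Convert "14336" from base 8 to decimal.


Input: "14336" in base 8
Positional expansion:
  Digit '1' (value 1) x 8^4 = 4096
  Digit '4' (value 4) x 8^3 = 2048
  Digit '3' (value 3) x 8^2 = 192
  Digit '3' (value 3) x 8^1 = 24
  Digit '6' (value 6) x 8^0 = 6
Sum = 6366

6366


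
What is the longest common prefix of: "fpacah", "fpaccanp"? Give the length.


Words: fpacah, fpaccanp
  Position 0: all 'f' => match
  Position 1: all 'p' => match
  Position 2: all 'a' => match
  Position 3: all 'c' => match
  Position 4: ('a', 'c') => mismatch, stop
LCP = "fpac" (length 4)

4


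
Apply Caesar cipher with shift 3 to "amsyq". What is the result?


Caesar cipher: shift "amsyq" by 3
  'a' (pos 0) + 3 = pos 3 = 'd'
  'm' (pos 12) + 3 = pos 15 = 'p'
  's' (pos 18) + 3 = pos 21 = 'v'
  'y' (pos 24) + 3 = pos 1 = 'b'
  'q' (pos 16) + 3 = pos 19 = 't'
Result: dpvbt

dpvbt


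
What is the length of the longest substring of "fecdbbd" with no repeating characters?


Input: "fecdbbd"
Sliding window (track last position of each char):
  Position 0 ('f'): window [0,0] length 1 -- new best
  Position 1 ('e'): window [0,1] length 2 -- new best
  Position 2 ('c'): window [0,2] length 3 -- new best
  Position 3 ('d'): window [0,3] length 4 -- new best
  Position 4 ('b'): window [0,4] length 5 -- new best
  Position 5 ('b'): repeat (last at 4), move window start to 5
  Position 5 ('b'): window [5,5] length 1
  Position 6 ('d'): window [5,6] length 2
Longest substring with no repeats: "fecdb" with length 5

5


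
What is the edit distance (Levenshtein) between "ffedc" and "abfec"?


Computing edit distance: "ffedc" -> "abfec"
DP table:
           a    b    f    e    c
      0    1    2    3    4    5
  f   1    1    2    2    3    4
  f   2    2    2    2    3    4
  e   3    3    3    3    2    3
  d   4    4    4    4    3    3
  c   5    5    5    5    4    3
Edit distance = dp[5][5] = 3

3


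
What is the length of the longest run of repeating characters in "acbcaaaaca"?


Input: "acbcaaaaca"
Scanning for longest run:
  Position 1 ('c'): new char, reset run to 1
  Position 2 ('b'): new char, reset run to 1
  Position 3 ('c'): new char, reset run to 1
  Position 4 ('a'): new char, reset run to 1
  Position 5 ('a'): continues run of 'a', length=2
  Position 6 ('a'): continues run of 'a', length=3
  Position 7 ('a'): continues run of 'a', length=4
  Position 8 ('c'): new char, reset run to 1
  Position 9 ('a'): new char, reset run to 1
Longest run: 'a' with length 4

4


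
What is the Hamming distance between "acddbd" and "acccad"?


Comparing "acddbd" and "acccad" position by position:
  Position 0: 'a' vs 'a' => same
  Position 1: 'c' vs 'c' => same
  Position 2: 'd' vs 'c' => differ
  Position 3: 'd' vs 'c' => differ
  Position 4: 'b' vs 'a' => differ
  Position 5: 'd' vs 'd' => same
Total differences (Hamming distance): 3

3


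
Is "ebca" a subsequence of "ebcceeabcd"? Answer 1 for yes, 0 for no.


Check if "ebca" is a subsequence of "ebcceeabcd"
Greedy scan:
  Position 0 ('e'): matches sub[0] = 'e'
  Position 1 ('b'): matches sub[1] = 'b'
  Position 2 ('c'): matches sub[2] = 'c'
  Position 3 ('c'): no match needed
  Position 4 ('e'): no match needed
  Position 5 ('e'): no match needed
  Position 6 ('a'): matches sub[3] = 'a'
  Position 7 ('b'): no match needed
  Position 8 ('c'): no match needed
  Position 9 ('d'): no match needed
All 4 characters matched => is a subsequence

1


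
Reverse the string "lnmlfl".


Input: lnmlfl
Reading characters right to left:
  Position 5: 'l'
  Position 4: 'f'
  Position 3: 'l'
  Position 2: 'm'
  Position 1: 'n'
  Position 0: 'l'
Reversed: lflmnl

lflmnl


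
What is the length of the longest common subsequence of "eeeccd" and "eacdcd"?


LCS of "eeeccd" and "eacdcd"
DP table:
           e    a    c    d    c    d
      0    0    0    0    0    0    0
  e   0    1    1    1    1    1    1
  e   0    1    1    1    1    1    1
  e   0    1    1    1    1    1    1
  c   0    1    1    2    2    2    2
  c   0    1    1    2    2    3    3
  d   0    1    1    2    3    3    4
LCS length = dp[6][6] = 4

4


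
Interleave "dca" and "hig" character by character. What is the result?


Interleaving "dca" and "hig":
  Position 0: 'd' from first, 'h' from second => "dh"
  Position 1: 'c' from first, 'i' from second => "ci"
  Position 2: 'a' from first, 'g' from second => "ag"
Result: dhciag

dhciag


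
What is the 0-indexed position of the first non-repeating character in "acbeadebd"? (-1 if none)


Input: acbeadebd
Character frequencies:
  'a': 2
  'b': 2
  'c': 1
  'd': 2
  'e': 2
Scanning left to right for freq == 1:
  Position 0 ('a'): freq=2, skip
  Position 1 ('c'): unique! => answer = 1

1


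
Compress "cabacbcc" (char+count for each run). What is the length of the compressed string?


Input: cabacbcc
Runs:
  'c' x 1 => "c1"
  'a' x 1 => "a1"
  'b' x 1 => "b1"
  'a' x 1 => "a1"
  'c' x 1 => "c1"
  'b' x 1 => "b1"
  'c' x 2 => "c2"
Compressed: "c1a1b1a1c1b1c2"
Compressed length: 14

14
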